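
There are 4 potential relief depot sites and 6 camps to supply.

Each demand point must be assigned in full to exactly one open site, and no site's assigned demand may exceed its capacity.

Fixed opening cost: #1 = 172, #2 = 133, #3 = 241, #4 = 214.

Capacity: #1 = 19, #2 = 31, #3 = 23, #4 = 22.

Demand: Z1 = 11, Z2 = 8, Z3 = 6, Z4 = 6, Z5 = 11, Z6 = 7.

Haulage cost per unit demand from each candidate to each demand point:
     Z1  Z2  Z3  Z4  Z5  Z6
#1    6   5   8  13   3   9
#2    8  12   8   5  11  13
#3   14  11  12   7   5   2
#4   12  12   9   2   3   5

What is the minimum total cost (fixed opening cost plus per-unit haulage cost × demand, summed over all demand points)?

635

Open {#1, #2}; cheapest assignment that respects the capacities:
  #1 (cap 19, load 19): Z2, Z5 — cost 8×5 + 11×3 = 73
  #2 (cap 31, load 30): Z1, Z3, Z4, Z6 — cost 11×8 + 6×8 + 6×5 + 7×13 = 257
  Shipping 330, fixed 305 → total 635.
  Any other capacity-feasible assignment to {#1, #2} ships for at least 330.
Compare {#2, #4}: its best feasible assignment gives total 677.
Compare {#2, #3}: its best feasible assignment gives total 705.
Every other set of open sites that can feasibly serve all demand totals ≥ 677 even under its best assignment. Minimum: 635.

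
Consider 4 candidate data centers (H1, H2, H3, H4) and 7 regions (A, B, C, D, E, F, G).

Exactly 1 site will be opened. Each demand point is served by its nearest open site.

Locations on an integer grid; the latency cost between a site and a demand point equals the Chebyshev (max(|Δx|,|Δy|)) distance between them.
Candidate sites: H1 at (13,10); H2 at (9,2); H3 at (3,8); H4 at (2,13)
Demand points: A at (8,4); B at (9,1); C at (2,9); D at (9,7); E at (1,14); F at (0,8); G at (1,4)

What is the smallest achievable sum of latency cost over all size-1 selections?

Open {H3}.
  A→H3 5, B→H3 7, C→H3 1, D→H3 6, E→H3 6, F→H3 3, G→H3 4  ⇒ total 32.
Compare {H2}: total 44.
Compare {H4}: total 47.
No size-1 selection does better; minimum is 32.

32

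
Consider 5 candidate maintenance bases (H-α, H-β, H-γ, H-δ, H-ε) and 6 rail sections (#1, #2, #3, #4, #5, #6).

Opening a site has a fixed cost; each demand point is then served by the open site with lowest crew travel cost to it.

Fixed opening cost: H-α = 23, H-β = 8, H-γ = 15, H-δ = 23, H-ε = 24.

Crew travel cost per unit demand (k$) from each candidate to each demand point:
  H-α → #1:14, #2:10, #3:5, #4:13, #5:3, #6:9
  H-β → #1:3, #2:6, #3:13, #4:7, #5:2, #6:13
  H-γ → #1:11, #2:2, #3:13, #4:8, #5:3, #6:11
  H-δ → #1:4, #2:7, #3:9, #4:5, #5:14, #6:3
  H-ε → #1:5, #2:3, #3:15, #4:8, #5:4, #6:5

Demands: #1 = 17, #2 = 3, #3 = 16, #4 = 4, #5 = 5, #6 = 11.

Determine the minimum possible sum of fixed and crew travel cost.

Open {H-α, H-β, H-δ}: assign each demand point to its cheapest open site.
  #1→H-β 17×3=51, #2→H-β 3×6=18, #3→H-α 16×5=80, #4→H-δ 4×5=20, #5→H-β 5×2=10, #6→H-δ 11×3=33
  crew travel cost 212, fixed 54 → total 266.
Compare {H-α, H-β, H-γ, H-δ}: crew travel cost 200 + fixed 69 = 269.
Compare {H-α, H-β, H-δ, H-ε}: crew travel cost 203 + fixed 78 = 281.
Compare {H-α, H-δ}: crew travel cost 237 + fixed 46 = 283.
All other subsets cost ≥ 269. Minimum total cost: 266.

266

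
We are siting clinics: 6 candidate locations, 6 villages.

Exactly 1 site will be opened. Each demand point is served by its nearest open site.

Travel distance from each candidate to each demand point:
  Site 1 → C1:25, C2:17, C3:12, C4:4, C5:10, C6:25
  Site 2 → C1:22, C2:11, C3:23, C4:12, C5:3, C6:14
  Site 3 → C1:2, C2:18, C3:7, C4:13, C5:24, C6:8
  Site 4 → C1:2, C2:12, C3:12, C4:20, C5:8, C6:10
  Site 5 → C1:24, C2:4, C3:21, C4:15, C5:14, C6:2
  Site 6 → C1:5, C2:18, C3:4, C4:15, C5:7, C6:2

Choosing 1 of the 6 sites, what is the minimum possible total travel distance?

51

Open {Site 6}.
  C1→Site 6 5, C2→Site 6 18, C3→Site 6 4, C4→Site 6 15, C5→Site 6 7, C6→Site 6 2  ⇒ total 51.
Compare {Site 4}: total 64.
Compare {Site 3}: total 72.
No size-1 selection does better; minimum is 51.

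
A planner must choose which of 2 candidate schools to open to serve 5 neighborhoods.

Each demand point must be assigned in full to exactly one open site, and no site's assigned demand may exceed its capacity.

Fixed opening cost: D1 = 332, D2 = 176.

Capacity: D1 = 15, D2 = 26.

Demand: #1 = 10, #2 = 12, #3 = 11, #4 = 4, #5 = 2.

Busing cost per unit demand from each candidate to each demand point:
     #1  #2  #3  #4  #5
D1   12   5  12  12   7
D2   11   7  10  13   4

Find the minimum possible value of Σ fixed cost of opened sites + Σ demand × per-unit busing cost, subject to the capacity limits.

854

Open {D1, D2}; cheapest assignment that respects the capacities:
  D1 (cap 15, load 14): #2, #5 — cost 12×5 + 2×7 = 74
  D2 (cap 26, load 25): #1, #3, #4 — cost 10×11 + 11×10 + 4×13 = 272
  Shipping 346, fixed 508 → total 854.
  Any other capacity-feasible assignment to {D1, D2} ships for at least 346.
Total demand is 39 and no other set of sites has combined capacity ≥ 39, so {D1, D2} is the only feasible choice of open sites. Minimum: 854.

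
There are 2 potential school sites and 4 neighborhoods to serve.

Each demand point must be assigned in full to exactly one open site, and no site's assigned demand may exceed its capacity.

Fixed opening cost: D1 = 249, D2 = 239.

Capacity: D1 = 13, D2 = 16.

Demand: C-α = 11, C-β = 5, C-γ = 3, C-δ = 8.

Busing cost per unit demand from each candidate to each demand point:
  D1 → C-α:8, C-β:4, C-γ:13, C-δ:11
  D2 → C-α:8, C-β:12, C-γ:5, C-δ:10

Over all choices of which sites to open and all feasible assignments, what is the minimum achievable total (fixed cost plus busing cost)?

699

Open {D1, D2}; cheapest assignment that respects the capacities:
  D1 (cap 13, load 13): C-β, C-δ — cost 5×4 + 8×11 = 108
  D2 (cap 16, load 14): C-α, C-γ — cost 11×8 + 3×5 = 103
  Shipping 211, fixed 488 → total 699.
  Any other capacity-feasible assignment to {D1, D2} ships for at least 211.
Total demand is 27 and no other set of sites has combined capacity ≥ 27, so {D1, D2} is the only feasible choice of open sites. Minimum: 699.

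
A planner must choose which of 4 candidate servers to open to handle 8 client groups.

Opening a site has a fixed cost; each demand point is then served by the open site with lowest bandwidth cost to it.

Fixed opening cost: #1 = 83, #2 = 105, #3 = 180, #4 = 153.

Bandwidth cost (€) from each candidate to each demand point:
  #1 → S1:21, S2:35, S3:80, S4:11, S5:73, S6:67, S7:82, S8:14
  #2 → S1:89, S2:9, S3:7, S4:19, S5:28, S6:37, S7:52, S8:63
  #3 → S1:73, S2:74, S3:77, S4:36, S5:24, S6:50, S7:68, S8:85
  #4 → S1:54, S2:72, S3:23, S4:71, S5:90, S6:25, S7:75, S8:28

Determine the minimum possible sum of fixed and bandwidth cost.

367

Open {#1, #2}: assign each demand point to its cheapest open site.
  S1→#1 21, S2→#2 9, S3→#2 7, S4→#1 11, S5→#2 28, S6→#2 37, S7→#2 52, S8→#1 14
  bandwidth cost 179, fixed 188 → total 367.
Compare {#2}: bandwidth cost 304 + fixed 105 = 409.
Compare {#1}: bandwidth cost 383 + fixed 83 = 466.
Compare {#2, #4}: bandwidth cost 222 + fixed 258 = 480.
All other subsets cost ≥ 409. Minimum total cost: 367.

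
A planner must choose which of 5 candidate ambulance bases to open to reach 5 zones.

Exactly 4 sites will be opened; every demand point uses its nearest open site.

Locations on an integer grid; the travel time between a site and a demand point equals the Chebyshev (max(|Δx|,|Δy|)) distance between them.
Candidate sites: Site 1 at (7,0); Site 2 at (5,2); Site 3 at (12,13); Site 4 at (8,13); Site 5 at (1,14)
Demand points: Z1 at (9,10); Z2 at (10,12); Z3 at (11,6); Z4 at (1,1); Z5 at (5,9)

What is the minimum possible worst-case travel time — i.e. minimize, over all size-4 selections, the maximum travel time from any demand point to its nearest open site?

6

Open {Site 1, Site 2, Site 3, Site 4}.
  Farthest demand point is Z3 at travel time 6 (to Site 1); all others are ≤ 6.
With {Site 1, Site 2, Site 3, Site 5} the worst case is 6.
With {Site 1, Site 2, Site 4, Site 5} the worst case is 6.
No size-4 selection achieves below 6.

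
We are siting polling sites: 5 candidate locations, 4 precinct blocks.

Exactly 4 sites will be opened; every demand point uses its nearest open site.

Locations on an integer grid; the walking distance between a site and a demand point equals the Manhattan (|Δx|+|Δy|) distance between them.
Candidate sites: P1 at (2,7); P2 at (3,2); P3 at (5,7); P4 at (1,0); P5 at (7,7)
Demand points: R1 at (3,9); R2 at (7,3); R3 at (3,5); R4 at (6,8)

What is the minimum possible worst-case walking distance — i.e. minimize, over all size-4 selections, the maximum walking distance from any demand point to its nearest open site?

4

Open {P1, P2, P3, P5}.
  Farthest demand point is R2 at walking distance 4 (to P5); all others are ≤ 4.
With {P1, P2, P4, P5} the worst case is 4.
With {P1, P3, P4, P5} the worst case is 4.
No size-4 selection achieves below 4.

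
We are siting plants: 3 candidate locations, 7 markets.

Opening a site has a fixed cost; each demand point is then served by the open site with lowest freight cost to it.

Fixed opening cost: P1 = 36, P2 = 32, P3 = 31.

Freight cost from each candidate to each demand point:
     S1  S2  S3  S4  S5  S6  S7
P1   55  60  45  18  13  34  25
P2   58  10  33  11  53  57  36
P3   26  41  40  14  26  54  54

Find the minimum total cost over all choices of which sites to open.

Open {P1, P2}: assign each demand point to its cheapest open site.
  S1→P1 55, S2→P2 10, S3→P2 33, S4→P2 11, S5→P1 13, S6→P1 34, S7→P1 25
  freight cost 181, fixed 68 → total 249.
Compare {P1, P2, P3}: freight cost 152 + fixed 99 = 251.
Compare {P2, P3}: freight cost 196 + fixed 63 = 259.
Compare {P1, P3}: freight cost 193 + fixed 67 = 260.
All other subsets cost ≥ 251. Minimum total cost: 249.

249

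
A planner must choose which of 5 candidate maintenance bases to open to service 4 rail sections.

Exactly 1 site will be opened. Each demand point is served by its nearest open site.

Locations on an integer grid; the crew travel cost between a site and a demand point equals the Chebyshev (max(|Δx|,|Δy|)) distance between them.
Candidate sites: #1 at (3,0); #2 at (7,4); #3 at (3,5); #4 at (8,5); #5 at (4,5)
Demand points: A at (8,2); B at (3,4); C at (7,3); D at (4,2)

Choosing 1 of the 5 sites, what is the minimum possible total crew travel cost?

10

Open {#2}.
  A→#2 2, B→#2 4, C→#2 1, D→#2 3  ⇒ total 10.
Compare {#5}: total 11.
Compare {#3}: total 13.
No size-1 selection does better; minimum is 10.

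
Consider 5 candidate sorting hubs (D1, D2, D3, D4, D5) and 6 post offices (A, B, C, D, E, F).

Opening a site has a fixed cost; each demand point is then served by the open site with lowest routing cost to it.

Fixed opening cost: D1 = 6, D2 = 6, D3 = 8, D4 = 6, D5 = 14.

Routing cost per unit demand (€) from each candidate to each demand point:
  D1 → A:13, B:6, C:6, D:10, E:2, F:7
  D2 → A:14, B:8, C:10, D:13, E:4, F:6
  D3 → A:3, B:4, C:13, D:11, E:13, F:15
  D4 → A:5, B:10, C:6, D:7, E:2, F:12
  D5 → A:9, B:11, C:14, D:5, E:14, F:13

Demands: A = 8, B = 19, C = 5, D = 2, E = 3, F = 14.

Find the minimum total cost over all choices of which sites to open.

Open {D2, D3, D4}: assign each demand point to its cheapest open site.
  A→D3 8×3=24, B→D3 19×4=76, C→D4 5×6=30, D→D4 2×7=14, E→D4 3×2=6, F→D2 14×6=84
  routing cost 234, fixed 20 → total 254.
Compare {D1, D2, D3}: routing cost 240 + fixed 20 = 260.
Compare {D1, D2, D3, D4}: routing cost 234 + fixed 26 = 260.
Compare {D1, D2, D3, D5}: routing cost 230 + fixed 34 = 264.
All other subsets cost ≥ 260. Minimum total cost: 254.

254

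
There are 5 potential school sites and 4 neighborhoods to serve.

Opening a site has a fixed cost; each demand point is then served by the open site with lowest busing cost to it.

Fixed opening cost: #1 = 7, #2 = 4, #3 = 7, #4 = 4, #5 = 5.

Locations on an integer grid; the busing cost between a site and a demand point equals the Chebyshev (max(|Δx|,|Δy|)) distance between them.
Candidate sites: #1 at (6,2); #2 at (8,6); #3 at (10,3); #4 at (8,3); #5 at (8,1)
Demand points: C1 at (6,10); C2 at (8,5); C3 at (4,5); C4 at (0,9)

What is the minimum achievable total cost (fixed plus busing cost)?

21

Open {#2}: assign each demand point to its cheapest open site.
  C1→#2 4, C2→#2 1, C3→#2 4, C4→#2 8
  busing cost 17, fixed 4 → total 21.
Compare {#4}: busing cost 21 + fixed 4 = 25.
Compare {#2, #4}: busing cost 17 + fixed 8 = 25.
Compare {#1, #2}: busing cost 15 + fixed 11 = 26.
All other subsets cost ≥ 25. Minimum total cost: 21.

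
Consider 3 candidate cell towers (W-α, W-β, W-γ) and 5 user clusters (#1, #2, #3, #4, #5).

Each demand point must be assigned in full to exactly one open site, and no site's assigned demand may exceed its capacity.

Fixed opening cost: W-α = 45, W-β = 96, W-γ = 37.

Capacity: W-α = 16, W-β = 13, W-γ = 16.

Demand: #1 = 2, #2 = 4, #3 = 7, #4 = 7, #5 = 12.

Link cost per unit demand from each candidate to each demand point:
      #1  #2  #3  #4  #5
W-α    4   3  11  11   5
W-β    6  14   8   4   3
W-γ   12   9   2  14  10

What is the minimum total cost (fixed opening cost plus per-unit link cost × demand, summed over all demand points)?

Open {W-α, W-γ}; cheapest assignment that respects the capacities:
  W-α (cap 16, load 16): #2, #5 — cost 4×3 + 12×5 = 72
  W-γ (cap 16, load 16): #1, #3, #4 — cost 2×12 + 7×2 + 7×14 = 136
  Shipping 208, fixed 82 → total 290.
  Any other capacity-feasible assignment to {W-α, W-γ} ships for at least 208.
Compare {W-α, W-β, W-γ}: its best feasible assignment gives total 304.
Every other set of open sites that can feasibly serve all demand totals ≥ 304 even under its best assignment. Minimum: 290.

290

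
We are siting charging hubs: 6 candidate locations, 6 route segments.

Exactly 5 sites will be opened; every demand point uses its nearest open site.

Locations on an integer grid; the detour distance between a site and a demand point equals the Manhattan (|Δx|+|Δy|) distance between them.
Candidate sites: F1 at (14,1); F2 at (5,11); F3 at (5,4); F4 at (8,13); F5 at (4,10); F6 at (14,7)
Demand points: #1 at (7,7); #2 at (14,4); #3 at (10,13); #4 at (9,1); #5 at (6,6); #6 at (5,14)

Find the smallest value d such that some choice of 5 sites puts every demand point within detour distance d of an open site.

5

Open {F1, F2, F3, F4, F5}.
  Farthest demand point is #1 at detour distance 5 (to F3); all others are ≤ 5.
With {F1, F2, F3, F4, F6} the worst case is 5.
With {F1, F3, F4, F5, F6} the worst case is 5.
No size-5 selection achieves below 5.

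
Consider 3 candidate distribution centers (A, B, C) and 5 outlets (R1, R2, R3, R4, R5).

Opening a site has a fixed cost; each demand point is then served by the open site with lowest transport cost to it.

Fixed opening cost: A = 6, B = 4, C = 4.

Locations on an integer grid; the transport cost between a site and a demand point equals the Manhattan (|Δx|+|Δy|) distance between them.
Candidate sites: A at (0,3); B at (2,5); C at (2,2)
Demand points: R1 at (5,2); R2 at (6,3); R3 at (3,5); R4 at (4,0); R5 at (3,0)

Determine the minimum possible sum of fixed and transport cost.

Open {C}: assign each demand point to its cheapest open site.
  R1→C 3, R2→C 5, R3→C 4, R4→C 4, R5→C 3
  transport cost 19, fixed 4 → total 23.
Compare {B, C}: transport cost 16 + fixed 8 = 24.
Compare {A, C}: transport cost 19 + fixed 10 = 29.
Compare {B}: transport cost 26 + fixed 4 = 30.
All other subsets cost ≥ 24. Minimum total cost: 23.

23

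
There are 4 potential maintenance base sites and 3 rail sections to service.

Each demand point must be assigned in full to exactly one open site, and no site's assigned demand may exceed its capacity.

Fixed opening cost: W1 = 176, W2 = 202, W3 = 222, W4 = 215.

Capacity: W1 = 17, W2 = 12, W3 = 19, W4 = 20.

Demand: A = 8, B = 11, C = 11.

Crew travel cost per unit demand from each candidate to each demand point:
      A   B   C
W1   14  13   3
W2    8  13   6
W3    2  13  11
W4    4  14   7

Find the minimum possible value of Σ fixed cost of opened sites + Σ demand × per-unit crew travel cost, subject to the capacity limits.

Open {W1, W3}; cheapest assignment that respects the capacities:
  W1 (cap 17, load 11): C — cost 11×3 = 33
  W3 (cap 19, load 19): A, B — cost 8×2 + 11×13 = 159
  Shipping 192, fixed 398 → total 590.
  Any other capacity-feasible assignment to {W1, W3} ships for at least 192.
Compare {W1, W4}: its best feasible assignment gives total 610.
Compare {W2, W3}: its best feasible assignment gives total 649.
Every other set of open sites that can feasibly serve all demand totals ≥ 610 even under its best assignment. Minimum: 590.

590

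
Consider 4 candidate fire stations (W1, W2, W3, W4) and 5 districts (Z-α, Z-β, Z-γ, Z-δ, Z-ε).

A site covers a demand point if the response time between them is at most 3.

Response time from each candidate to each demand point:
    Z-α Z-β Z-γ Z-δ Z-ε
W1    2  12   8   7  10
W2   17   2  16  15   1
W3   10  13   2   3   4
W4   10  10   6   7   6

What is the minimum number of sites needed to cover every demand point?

3

Coverage sets (demand points within 3 of each site):
  W1: {Z-α}
  W2: {Z-β, Z-ε}
  W3: {Z-γ, Z-δ}
  W4: {}
No 2 sites suffice: every size-2 union leaves at least one demand point uncovered.
But {W1, W2, W3} covers everything, so the minimum is 3.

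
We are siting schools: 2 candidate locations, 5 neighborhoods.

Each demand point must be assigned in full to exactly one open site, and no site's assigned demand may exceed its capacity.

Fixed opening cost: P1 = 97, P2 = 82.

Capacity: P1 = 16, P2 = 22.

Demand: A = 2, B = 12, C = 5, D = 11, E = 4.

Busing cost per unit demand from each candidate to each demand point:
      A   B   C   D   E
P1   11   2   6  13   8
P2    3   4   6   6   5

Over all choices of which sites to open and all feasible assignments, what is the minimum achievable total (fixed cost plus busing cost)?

Open {P1, P2}; cheapest assignment that respects the capacities:
  P1 (cap 16, load 12): B — cost 12×2 = 24
  P2 (cap 22, load 22): A, C, D, E — cost 2×3 + 5×6 + 11×6 + 4×5 = 122
  Shipping 146, fixed 179 → total 325.
  Any other capacity-feasible assignment to {P1, P2} ships for at least 146.
Total demand is 34 and no other set of sites has combined capacity ≥ 34, so {P1, P2} is the only feasible choice of open sites. Minimum: 325.

325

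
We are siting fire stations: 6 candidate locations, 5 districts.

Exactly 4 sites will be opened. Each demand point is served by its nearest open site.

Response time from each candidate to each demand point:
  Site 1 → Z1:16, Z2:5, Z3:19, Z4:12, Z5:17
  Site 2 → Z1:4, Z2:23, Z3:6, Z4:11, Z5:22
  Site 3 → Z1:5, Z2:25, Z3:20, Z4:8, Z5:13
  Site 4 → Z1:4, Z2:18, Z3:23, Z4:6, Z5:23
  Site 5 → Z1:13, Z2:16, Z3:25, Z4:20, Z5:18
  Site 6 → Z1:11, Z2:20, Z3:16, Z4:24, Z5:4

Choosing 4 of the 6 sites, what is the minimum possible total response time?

Open {Site 1, Site 2, Site 4, Site 6}.
  Z1→Site 2 4, Z2→Site 1 5, Z3→Site 2 6, Z4→Site 4 6, Z5→Site 6 4  ⇒ total 25.
Compare {Site 1, Site 2, Site 3, Site 6}: total 27.
Compare {Site 1, Site 2, Site 5, Site 6}: total 30.
No size-4 selection does better; minimum is 25.

25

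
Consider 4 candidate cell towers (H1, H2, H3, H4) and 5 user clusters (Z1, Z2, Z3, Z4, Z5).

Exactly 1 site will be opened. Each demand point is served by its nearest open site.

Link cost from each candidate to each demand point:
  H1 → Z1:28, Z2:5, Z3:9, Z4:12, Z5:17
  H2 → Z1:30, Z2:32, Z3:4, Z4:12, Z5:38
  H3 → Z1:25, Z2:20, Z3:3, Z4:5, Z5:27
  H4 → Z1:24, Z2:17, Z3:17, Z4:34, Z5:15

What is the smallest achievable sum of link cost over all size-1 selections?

Open {H1}.
  Z1→H1 28, Z2→H1 5, Z3→H1 9, Z4→H1 12, Z5→H1 17  ⇒ total 71.
Compare {H3}: total 80.
Compare {H4}: total 107.
No size-1 selection does better; minimum is 71.

71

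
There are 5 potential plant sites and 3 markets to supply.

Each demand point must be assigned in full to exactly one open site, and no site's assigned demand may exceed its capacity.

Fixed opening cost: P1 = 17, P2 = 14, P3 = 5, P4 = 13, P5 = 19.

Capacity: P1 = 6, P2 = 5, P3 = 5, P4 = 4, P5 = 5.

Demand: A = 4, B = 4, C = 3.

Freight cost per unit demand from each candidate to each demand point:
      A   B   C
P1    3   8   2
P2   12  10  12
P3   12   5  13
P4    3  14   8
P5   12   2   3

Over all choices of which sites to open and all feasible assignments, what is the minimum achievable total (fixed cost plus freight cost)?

Open {P1, P3, P4}; cheapest assignment that respects the capacities:
  P1 (cap 6, load 3): C — cost 3×2 = 6
  P3 (cap 5, load 4): B — cost 4×5 = 20
  P4 (cap 4, load 4): A — cost 4×3 = 12
  Shipping 38, fixed 35 → total 73.
  Any other capacity-feasible assignment to {P1, P3, P4} ships for at least 38.
Compare {P1, P4, P5}: its best feasible assignment gives total 75.
Compare {P3, P4, P5}: its best feasible assignment gives total 78.
Every other set of open sites that can feasibly serve all demand totals ≥ 75 even under its best assignment. Minimum: 73.

73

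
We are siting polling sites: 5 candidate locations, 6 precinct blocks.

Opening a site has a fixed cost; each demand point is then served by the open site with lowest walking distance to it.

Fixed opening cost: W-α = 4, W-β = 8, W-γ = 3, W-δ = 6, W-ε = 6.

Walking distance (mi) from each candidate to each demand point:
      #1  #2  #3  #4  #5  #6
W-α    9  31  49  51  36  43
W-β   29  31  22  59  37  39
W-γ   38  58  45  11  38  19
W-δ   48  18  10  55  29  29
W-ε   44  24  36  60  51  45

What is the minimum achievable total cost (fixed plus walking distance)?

109

Open {W-α, W-γ, W-δ}: assign each demand point to its cheapest open site.
  #1→W-α 9, #2→W-δ 18, #3→W-δ 10, #4→W-γ 11, #5→W-δ 29, #6→W-γ 19
  walking distance 96, fixed 13 → total 109.
Compare {W-α, W-γ, W-δ, W-ε}: walking distance 96 + fixed 19 = 115.
Compare {W-α, W-β, W-γ, W-δ}: walking distance 96 + fixed 21 = 117.
Compare {W-α, W-β, W-γ, W-δ, W-ε}: walking distance 96 + fixed 27 = 123.
All other subsets cost ≥ 115. Minimum total cost: 109.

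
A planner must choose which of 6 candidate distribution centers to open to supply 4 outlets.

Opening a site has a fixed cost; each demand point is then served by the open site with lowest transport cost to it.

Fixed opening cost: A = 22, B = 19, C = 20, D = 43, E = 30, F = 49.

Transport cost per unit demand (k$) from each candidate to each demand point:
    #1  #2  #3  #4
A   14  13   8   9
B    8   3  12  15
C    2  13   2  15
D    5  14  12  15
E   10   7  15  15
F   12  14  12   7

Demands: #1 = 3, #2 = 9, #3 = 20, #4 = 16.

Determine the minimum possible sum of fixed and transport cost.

Open {B, C, F}: assign each demand point to its cheapest open site.
  #1→C 3×2=6, #2→B 9×3=27, #3→C 20×2=40, #4→F 16×7=112
  transport cost 185, fixed 88 → total 273.
Compare {A, B, C}: transport cost 217 + fixed 61 = 278.
Compare {A, B, C, F}: transport cost 185 + fixed 110 = 295.
Compare {B, C, E, F}: transport cost 185 + fixed 118 = 303.
All other subsets cost ≥ 278. Minimum total cost: 273.

273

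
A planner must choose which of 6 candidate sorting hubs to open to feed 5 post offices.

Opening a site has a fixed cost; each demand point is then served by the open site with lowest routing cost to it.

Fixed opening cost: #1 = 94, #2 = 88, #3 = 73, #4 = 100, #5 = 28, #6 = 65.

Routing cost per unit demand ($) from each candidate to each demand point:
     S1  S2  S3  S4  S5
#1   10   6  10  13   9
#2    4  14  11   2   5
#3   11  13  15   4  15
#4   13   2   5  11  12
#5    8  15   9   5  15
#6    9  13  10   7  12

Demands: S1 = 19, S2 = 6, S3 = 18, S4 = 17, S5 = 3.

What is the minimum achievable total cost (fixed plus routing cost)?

Open {#2, #4}: assign each demand point to its cheapest open site.
  S1→#2 19×4=76, S2→#4 6×2=12, S3→#4 18×5=90, S4→#2 17×2=34, S5→#2 3×5=15
  routing cost 227, fixed 188 → total 415.
Compare {#2, #4, #5}: routing cost 227 + fixed 216 = 443.
Compare {#2, #4, #6}: routing cost 227 + fixed 253 = 480.
Compare {#2, #5}: routing cost 371 + fixed 116 = 487.
All other subsets cost ≥ 443. Minimum total cost: 415.

415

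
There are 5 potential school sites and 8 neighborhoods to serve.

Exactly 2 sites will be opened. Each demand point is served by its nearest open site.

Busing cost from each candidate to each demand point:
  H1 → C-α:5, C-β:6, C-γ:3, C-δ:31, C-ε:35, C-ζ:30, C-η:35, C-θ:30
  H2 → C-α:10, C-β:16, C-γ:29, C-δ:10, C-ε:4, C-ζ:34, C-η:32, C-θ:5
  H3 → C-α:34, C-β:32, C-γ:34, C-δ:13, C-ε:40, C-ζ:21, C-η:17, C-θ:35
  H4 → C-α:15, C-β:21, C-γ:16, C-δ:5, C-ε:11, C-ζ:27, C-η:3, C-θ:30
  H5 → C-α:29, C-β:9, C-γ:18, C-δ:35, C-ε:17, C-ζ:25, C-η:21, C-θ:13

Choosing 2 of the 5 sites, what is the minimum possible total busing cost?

86

Open {H2, H4}.
  C-α→H2 10, C-β→H2 16, C-γ→H4 16, C-δ→H4 5, C-ε→H2 4, C-ζ→H4 27, C-η→H4 3, C-θ→H2 5  ⇒ total 86.
Compare {H1, H4}: total 90.
Compare {H1, H2}: total 95.
No size-2 selection does better; minimum is 86.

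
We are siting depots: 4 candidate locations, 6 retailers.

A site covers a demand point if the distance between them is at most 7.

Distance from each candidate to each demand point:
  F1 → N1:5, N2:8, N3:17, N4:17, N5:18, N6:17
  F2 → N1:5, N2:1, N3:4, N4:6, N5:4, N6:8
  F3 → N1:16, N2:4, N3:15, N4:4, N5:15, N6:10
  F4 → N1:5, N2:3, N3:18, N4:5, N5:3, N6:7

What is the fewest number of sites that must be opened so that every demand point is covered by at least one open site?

2

Coverage sets (demand points within 7 of each site):
  F1: {N1}
  F2: {N1, N2, N3, N4, N5}
  F3: {N2, N4}
  F4: {N1, N2, N4, N5, N6}
No single site covers all 6 demand points.
But {F2, F4} covers everything, so the minimum is 2.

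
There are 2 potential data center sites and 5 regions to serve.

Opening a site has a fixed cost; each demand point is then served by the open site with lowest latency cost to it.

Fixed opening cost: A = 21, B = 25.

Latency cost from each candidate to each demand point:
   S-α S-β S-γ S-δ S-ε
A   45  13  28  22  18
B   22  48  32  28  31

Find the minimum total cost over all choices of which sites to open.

Open {A}: assign each demand point to its cheapest open site.
  S-α→A 45, S-β→A 13, S-γ→A 28, S-δ→A 22, S-ε→A 18
  latency cost 126, fixed 21 → total 147.
Compare {A, B}: latency cost 103 + fixed 46 = 149.
Compare {B}: latency cost 161 + fixed 25 = 186.

147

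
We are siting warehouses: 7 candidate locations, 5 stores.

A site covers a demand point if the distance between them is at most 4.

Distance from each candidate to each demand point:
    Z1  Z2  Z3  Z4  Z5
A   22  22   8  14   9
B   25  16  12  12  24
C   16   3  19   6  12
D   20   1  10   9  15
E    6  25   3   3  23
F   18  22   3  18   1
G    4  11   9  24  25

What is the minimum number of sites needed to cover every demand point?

4

Coverage sets (demand points within 4 of each site):
  A: {}
  B: {}
  C: {Z2}
  D: {Z2}
  E: {Z3, Z4}
  F: {Z3, Z5}
  G: {Z1}
No 3 sites suffice: every size-3 union leaves at least one demand point uncovered.
But {C, E, F, G} covers everything, so the minimum is 4.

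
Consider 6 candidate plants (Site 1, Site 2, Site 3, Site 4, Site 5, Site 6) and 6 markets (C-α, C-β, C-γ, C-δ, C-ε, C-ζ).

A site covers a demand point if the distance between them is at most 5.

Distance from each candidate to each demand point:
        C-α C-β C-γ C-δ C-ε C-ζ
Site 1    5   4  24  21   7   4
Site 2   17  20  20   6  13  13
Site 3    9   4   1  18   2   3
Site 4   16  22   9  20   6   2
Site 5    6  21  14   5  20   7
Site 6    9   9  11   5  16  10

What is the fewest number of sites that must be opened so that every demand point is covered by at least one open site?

3

Coverage sets (demand points within 5 of each site):
  Site 1: {C-α, C-β, C-ζ}
  Site 2: {}
  Site 3: {C-β, C-γ, C-ε, C-ζ}
  Site 4: {C-ζ}
  Site 5: {C-δ}
  Site 6: {C-δ}
No 2 sites suffice: every size-2 union leaves at least one demand point uncovered.
But {Site 1, Site 3, Site 5} covers everything, so the minimum is 3.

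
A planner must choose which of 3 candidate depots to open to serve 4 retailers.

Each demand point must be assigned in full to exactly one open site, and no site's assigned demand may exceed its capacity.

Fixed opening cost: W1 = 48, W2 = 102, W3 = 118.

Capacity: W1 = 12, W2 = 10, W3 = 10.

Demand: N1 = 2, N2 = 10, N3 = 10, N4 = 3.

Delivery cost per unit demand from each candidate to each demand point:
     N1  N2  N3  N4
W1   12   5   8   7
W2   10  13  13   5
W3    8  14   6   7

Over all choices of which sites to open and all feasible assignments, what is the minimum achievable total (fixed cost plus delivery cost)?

413

Open {W1, W2, W3}; cheapest assignment that respects the capacities:
  W1 (cap 12, load 10): N2 — cost 10×5 = 50
  W2 (cap 10, load 5): N1, N4 — cost 2×10 + 3×5 = 35
  W3 (cap 10, load 10): N3 — cost 10×6 = 60
  Shipping 145, fixed 268 → total 413.
  Any other capacity-feasible assignment to {W1, W2, W3} ships for at least 145.
Total demand is 25 and no other set of sites has combined capacity ≥ 25, so {W1, W2, W3} is the only feasible choice of open sites. Minimum: 413.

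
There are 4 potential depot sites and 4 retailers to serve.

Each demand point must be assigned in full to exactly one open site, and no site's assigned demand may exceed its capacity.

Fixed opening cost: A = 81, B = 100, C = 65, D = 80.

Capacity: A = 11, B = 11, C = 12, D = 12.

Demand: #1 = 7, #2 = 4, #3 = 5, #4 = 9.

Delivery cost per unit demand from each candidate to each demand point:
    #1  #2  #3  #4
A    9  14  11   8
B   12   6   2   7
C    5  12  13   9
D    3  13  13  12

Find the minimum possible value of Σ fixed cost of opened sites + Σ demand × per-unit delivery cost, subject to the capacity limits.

381

Open {B, C, D}; cheapest assignment that respects the capacities:
  B (cap 11, load 9): #2, #3 — cost 4×6 + 5×2 = 34
  C (cap 12, load 9): #4 — cost 9×9 = 81
  D (cap 12, load 7): #1 — cost 7×3 = 21
  Shipping 136, fixed 245 → total 381.
  Any other capacity-feasible assignment to {B, C, D} ships for at least 136.
Compare {A, B, C}: its best feasible assignment gives total 387.
Compare {A, B, D}: its best feasible assignment gives total 388.
Every other set of open sites that can feasibly serve all demand totals ≥ 387 even under its best assignment. Minimum: 381.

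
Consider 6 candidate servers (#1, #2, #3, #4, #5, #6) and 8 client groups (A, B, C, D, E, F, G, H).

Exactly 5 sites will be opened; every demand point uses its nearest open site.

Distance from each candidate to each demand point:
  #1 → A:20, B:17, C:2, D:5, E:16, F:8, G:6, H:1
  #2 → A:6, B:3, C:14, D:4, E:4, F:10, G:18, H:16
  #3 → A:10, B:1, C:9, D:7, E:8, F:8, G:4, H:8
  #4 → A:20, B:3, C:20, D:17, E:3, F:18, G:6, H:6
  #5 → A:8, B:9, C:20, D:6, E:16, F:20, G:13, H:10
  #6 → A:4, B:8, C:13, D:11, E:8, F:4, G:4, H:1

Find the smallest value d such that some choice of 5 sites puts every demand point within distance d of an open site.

Open {#1, #2, #3, #4, #6}.
  Farthest demand point is A at distance 4 (to #6); all others are ≤ 4.
With {#1, #2, #3, #5, #6} the worst case is 4.
With {#1, #2, #4, #5, #6} the worst case is 4.
No size-5 selection achieves below 4.

4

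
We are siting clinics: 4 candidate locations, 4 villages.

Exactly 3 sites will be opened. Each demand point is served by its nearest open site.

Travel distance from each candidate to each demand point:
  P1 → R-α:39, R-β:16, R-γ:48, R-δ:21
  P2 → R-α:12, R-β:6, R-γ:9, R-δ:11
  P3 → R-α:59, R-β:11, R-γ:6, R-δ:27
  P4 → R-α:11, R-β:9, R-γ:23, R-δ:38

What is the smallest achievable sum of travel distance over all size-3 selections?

34

Open {P2, P3, P4}.
  R-α→P4 11, R-β→P2 6, R-γ→P3 6, R-δ→P2 11  ⇒ total 34.
Compare {P1, P2, P3}: total 35.
Compare {P1, P2, P4}: total 37.
No size-3 selection does better; minimum is 34.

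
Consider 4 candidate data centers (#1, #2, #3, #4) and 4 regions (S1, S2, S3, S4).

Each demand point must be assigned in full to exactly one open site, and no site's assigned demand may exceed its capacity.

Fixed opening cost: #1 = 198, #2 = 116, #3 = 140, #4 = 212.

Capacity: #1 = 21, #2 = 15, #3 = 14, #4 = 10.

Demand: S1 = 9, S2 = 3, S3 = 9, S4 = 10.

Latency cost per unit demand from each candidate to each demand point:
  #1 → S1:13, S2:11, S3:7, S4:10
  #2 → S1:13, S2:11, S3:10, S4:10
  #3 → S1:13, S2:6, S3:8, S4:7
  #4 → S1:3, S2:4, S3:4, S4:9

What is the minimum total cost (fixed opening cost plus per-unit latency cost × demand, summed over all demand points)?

606

Open {#1, #3}; cheapest assignment that respects the capacities:
  #1 (cap 21, load 18): S1, S3 — cost 9×13 + 9×7 = 180
  #3 (cap 14, load 13): S2, S4 — cost 3×6 + 10×7 = 88
  Shipping 268, fixed 338 → total 606.
  Any other capacity-feasible assignment to {#1, #3} ships for at least 268.
Compare {#1, #2}: its best feasible assignment gives total 627.
Compare {#2, #3, #4}: its best feasible assignment gives total 673.
Every other set of open sites that can feasibly serve all demand totals ≥ 627 even under its best assignment. Minimum: 606.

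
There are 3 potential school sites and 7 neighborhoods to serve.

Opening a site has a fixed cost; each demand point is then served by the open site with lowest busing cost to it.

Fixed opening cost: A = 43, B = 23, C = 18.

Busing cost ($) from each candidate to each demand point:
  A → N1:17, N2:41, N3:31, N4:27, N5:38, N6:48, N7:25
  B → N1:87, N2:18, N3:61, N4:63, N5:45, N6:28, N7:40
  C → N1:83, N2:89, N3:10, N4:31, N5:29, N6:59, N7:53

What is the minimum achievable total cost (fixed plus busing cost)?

238

Open {A, B, C}: assign each demand point to its cheapest open site.
  N1→A 17, N2→B 18, N3→C 10, N4→A 27, N5→C 29, N6→B 28, N7→A 25
  busing cost 154, fixed 84 → total 238.
Compare {A, B}: busing cost 184 + fixed 66 = 250.
Compare {A, C}: busing cost 197 + fixed 61 = 258.
Compare {A}: busing cost 227 + fixed 43 = 270.
All other subsets cost ≥ 250. Minimum total cost: 238.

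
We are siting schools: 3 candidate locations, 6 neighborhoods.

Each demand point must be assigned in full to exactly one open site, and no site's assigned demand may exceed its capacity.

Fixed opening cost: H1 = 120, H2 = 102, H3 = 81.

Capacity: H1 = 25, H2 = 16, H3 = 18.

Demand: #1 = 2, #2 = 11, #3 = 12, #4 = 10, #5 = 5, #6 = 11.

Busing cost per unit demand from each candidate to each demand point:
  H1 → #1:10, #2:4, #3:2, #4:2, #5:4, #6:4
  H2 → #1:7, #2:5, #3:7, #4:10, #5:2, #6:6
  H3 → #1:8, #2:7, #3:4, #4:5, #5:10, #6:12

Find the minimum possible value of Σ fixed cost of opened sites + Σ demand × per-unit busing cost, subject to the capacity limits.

Open {H1, H2, H3}; cheapest assignment that respects the capacities:
  H1 (cap 25, load 21): #4, #6 — cost 10×2 + 11×4 = 64
  H2 (cap 16, load 16): #2, #5 — cost 11×5 + 5×2 = 65
  H3 (cap 18, load 14): #1, #3 — cost 2×8 + 12×4 = 64
  Shipping 193, fixed 303 → total 496.
  Any other capacity-feasible assignment to {H1, H2, H3} ships for at least 193.
Total demand is 51 and no other set of sites has combined capacity ≥ 51, so {H1, H2, H3} is the only feasible choice of open sites. Minimum: 496.

496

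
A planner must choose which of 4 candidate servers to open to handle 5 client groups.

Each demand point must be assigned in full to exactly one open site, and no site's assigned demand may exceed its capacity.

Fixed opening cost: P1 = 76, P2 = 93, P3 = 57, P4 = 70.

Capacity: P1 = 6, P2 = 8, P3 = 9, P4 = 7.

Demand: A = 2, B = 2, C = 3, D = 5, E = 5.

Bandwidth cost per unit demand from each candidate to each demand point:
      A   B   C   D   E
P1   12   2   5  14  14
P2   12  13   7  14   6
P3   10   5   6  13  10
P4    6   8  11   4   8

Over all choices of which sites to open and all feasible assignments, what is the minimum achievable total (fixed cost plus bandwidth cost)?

Open {P2, P3}; cheapest assignment that respects the capacities:
  P2 (cap 8, load 8): C, E — cost 3×7 + 5×6 = 51
  P3 (cap 9, load 9): A, B, D — cost 2×10 + 2×5 + 5×13 = 95
  Shipping 146, fixed 150 → total 296.
  Any other capacity-feasible assignment to {P2, P3} ships for at least 146.
Compare {P1, P3, P4}: its best feasible assignment gives total 304.
Compare {P2, P3, P4}: its best feasible assignment gives total 310.
Every other set of open sites that can feasibly serve all demand totals ≥ 304 even under its best assignment. Minimum: 296.

296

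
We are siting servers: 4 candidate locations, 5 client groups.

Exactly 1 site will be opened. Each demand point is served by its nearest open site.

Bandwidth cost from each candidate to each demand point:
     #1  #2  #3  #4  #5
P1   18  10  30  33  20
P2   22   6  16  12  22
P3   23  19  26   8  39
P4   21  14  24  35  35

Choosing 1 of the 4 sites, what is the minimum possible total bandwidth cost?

78

Open {P2}.
  #1→P2 22, #2→P2 6, #3→P2 16, #4→P2 12, #5→P2 22  ⇒ total 78.
Compare {P1}: total 111.
Compare {P3}: total 115.
No size-1 selection does better; minimum is 78.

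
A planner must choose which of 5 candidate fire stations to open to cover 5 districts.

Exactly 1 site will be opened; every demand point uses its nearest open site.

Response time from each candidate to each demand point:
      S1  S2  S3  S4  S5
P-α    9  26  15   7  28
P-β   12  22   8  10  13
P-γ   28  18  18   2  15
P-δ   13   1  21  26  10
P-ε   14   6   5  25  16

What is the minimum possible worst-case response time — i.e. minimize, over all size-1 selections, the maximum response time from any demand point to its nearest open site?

22

Open {P-β}.
  Farthest demand point is S2 at response time 22 (to P-β); all others are ≤ 22.
With {P-ε} the worst case is 25.
With {P-δ} the worst case is 26.
No size-1 selection achieves below 22.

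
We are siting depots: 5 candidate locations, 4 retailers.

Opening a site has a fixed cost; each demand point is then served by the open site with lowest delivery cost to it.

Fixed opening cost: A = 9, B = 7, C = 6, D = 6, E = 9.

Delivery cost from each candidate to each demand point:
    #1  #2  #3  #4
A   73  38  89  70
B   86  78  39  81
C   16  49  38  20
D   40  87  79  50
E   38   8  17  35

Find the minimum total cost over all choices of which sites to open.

Open {C, E}: assign each demand point to its cheapest open site.
  #1→C 16, #2→E 8, #3→E 17, #4→C 20
  delivery cost 61, fixed 15 → total 76.
Compare {C, D, E}: delivery cost 61 + fixed 21 = 82.
Compare {B, C, E}: delivery cost 61 + fixed 22 = 83.
Compare {A, C, E}: delivery cost 61 + fixed 24 = 85.
All other subsets cost ≥ 82. Minimum total cost: 76.

76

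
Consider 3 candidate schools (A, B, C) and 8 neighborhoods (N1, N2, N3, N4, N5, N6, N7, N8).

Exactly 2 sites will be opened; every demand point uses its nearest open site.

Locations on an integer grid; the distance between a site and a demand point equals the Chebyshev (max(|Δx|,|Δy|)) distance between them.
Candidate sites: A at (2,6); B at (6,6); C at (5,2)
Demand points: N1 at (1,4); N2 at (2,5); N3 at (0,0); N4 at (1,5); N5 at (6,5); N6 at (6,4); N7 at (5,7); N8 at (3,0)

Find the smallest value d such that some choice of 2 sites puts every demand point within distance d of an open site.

Open {A, C}.
  Farthest demand point is N3 at distance 5 (to C); all others are ≤ 5.
With {B, C} the worst case is 5.
With {A, B} the worst case is 6.
No size-2 selection achieves below 5.

5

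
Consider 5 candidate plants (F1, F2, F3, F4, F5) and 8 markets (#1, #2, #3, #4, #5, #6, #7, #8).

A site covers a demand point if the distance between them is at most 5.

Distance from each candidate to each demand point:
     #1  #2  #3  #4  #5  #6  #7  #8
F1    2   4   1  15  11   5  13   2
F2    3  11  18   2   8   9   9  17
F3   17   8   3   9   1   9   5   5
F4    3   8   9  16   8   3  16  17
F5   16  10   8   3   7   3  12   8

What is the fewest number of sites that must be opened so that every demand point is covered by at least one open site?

3

Coverage sets (demand points within 5 of each site):
  F1: {#1, #2, #3, #6, #8}
  F2: {#1, #4}
  F3: {#3, #5, #7, #8}
  F4: {#1, #6}
  F5: {#4, #6}
No 2 sites suffice: every size-2 union leaves at least one demand point uncovered.
But {F1, F2, F3} covers everything, so the minimum is 3.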